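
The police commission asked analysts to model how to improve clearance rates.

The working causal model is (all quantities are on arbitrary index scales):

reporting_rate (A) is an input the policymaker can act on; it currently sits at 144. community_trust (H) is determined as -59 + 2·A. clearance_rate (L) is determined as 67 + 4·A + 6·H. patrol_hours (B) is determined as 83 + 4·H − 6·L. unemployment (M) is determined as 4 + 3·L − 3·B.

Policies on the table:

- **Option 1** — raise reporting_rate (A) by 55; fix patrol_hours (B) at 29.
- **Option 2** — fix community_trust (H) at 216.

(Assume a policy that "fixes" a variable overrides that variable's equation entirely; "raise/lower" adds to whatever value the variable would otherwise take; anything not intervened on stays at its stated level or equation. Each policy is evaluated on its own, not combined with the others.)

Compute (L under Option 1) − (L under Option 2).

Option 1 (A + 55, B := 29):
  A = 144 + 55 = 199
  H = -59 + 2·199 = 339
  L = 67 + 4·199 + 6·339 = 2897
Option 2 (H := 216):
  A = 144
  H = 216
  L = 67 + 4·144 + 6·216 = 1939
L: 2897 − 1939 = 958

958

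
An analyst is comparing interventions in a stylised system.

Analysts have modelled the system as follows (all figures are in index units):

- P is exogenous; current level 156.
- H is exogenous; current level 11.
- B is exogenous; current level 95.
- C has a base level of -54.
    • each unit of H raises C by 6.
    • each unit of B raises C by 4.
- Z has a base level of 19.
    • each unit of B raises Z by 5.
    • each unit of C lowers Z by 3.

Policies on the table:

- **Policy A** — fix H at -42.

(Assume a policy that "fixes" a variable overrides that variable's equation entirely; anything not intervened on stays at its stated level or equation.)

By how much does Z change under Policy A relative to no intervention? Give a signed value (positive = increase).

954

Baseline:
  H = 11
  B = 95
  C = -54 + 6·11 + 4·95 = 392
  Z = 19 + 5·95 − 3·392 = -682
Policy A (H := -42):
  H = -42
  B = 95
  C = -54 + 6·(-42) + 4·95 = 74
  Z = 19 + 5·95 − 3·74 = 272
Change in Z: 272 − (-682) = 954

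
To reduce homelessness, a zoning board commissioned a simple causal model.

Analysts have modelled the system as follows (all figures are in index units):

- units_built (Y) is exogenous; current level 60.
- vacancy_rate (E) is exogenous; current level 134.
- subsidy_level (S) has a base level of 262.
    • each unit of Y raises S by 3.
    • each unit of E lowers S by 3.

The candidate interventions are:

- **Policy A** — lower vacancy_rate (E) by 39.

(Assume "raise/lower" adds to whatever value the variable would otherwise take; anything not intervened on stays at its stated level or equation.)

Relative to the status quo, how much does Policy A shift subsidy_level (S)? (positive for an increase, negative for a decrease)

117

Baseline:
  Y = 60
  E = 134
  S = 262 + 3·60 − 3·134 = 40
Policy A (E − 39):
  Y = 60
  E = 134 − 39 = 95
  S = 262 + 3·60 − 3·95 = 157
Change in S: 157 − 40 = 117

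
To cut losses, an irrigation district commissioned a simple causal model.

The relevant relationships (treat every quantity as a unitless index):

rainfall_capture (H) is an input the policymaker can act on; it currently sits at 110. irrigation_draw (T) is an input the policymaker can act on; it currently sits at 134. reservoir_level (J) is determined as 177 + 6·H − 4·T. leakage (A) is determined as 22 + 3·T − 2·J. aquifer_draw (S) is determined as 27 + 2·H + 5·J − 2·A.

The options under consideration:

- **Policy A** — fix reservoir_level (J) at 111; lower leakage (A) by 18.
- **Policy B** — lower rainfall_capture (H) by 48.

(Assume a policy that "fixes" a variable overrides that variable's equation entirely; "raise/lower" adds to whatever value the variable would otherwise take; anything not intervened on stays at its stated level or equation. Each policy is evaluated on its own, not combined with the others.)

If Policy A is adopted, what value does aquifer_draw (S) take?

434

Policy A (J := 111, A − 18):
  H = 110
  T = 134
  J = 111
  A = 22 + 3·134 − 2·111 (−18 from intervention) = 184
  S = 27 + 2·110 + 5·111 − 2·184 = 434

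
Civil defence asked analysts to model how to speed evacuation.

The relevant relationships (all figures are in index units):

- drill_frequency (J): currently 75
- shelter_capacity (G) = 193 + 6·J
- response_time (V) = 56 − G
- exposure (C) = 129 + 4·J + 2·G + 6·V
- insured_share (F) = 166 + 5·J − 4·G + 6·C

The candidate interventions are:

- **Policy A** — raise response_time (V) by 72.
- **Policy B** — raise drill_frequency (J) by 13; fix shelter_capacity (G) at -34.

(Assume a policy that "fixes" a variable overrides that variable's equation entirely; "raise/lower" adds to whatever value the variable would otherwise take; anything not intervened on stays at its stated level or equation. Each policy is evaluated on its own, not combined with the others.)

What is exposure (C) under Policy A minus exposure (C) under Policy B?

Policy A (V + 72):
  J = 75
  G = 193 + 6·75 = 643
  V = 56 − 643 (+72 from intervention) = -515
  C = 129 + 4·75 + 2·643 + 6·(-515) = -1375
Policy B (J + 13, G := -34):
  J = 75 + 13 = 88
  G = -34
  V = 56 − (-34) = 90
  C = 129 + 4·88 + 2·(-34) + 6·90 = 953
C: -1375 − 953 = -2328

-2328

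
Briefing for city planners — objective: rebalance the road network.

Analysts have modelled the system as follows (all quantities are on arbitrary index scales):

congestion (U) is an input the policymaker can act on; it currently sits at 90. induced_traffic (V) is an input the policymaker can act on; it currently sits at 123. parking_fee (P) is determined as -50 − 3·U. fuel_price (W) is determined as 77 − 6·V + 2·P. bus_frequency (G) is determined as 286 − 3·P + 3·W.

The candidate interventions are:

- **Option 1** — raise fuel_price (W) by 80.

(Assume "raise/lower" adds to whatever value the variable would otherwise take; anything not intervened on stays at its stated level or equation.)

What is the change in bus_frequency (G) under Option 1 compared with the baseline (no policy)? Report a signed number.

Baseline:
  U = 90
  V = 123
  P = -50 − 3·90 = -320
  W = 77 − 6·123 + 2·(-320) = -1301
  G = 286 − 3·(-320) + 3·(-1301) = -2657
Option 1 (W + 80):
  U = 90
  V = 123
  P = -50 − 3·90 = -320
  W = 77 − 6·123 + 2·(-320) (+80 from intervention) = -1221
  G = 286 − 3·(-320) + 3·(-1221) = -2417
Change in G: -2417 − (-2657) = 240

240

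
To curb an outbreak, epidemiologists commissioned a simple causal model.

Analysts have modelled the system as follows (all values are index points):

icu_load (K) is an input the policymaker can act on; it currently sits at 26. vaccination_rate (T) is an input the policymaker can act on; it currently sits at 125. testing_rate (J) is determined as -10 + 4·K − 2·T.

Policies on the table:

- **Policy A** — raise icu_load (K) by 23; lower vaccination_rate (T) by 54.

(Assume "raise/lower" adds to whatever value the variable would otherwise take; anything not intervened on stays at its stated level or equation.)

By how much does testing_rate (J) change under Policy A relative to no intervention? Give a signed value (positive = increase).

200

Baseline:
  K = 26
  T = 125
  J = -10 + 4·26 − 2·125 = -156
Policy A (K + 23, T − 54):
  K = 26 + 23 = 49
  T = 125 − 54 = 71
  J = -10 + 4·49 − 2·71 = 44
Change in J: 44 − (-156) = 200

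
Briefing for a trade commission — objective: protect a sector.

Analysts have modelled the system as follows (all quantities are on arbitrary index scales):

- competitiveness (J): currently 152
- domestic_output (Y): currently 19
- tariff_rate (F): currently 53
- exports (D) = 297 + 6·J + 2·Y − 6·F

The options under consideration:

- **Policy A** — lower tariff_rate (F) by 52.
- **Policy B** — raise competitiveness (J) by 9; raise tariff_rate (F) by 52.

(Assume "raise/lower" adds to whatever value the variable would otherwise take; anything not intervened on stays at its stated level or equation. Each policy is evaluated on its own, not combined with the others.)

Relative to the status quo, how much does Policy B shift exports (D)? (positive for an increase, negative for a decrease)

Baseline:
  J = 152
  Y = 19
  F = 53
  D = 297 + 6·152 + 2·19 − 6·53 = 929
Policy B (J + 9, F + 52):
  J = 152 + 9 = 161
  Y = 19
  F = 53 + 52 = 105
  D = 297 + 6·161 + 2·19 − 6·105 = 671
Change in D: 671 − 929 = -258

-258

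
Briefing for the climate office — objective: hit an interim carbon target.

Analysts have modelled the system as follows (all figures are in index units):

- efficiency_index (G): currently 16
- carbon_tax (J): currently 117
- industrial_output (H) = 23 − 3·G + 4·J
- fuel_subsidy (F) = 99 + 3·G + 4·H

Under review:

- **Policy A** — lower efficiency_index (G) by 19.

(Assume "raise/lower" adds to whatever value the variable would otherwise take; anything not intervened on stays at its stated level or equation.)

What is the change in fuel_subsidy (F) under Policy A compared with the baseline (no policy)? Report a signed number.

Baseline:
  G = 16
  J = 117
  H = 23 − 3·16 + 4·117 = 443
  F = 99 + 3·16 + 4·443 = 1919
Policy A (G − 19):
  G = 16 − 19 = -3
  J = 117
  H = 23 − 3·(-3) + 4·117 = 500
  F = 99 + 3·(-3) + 4·500 = 2090
Change in F: 2090 − 1919 = 171

171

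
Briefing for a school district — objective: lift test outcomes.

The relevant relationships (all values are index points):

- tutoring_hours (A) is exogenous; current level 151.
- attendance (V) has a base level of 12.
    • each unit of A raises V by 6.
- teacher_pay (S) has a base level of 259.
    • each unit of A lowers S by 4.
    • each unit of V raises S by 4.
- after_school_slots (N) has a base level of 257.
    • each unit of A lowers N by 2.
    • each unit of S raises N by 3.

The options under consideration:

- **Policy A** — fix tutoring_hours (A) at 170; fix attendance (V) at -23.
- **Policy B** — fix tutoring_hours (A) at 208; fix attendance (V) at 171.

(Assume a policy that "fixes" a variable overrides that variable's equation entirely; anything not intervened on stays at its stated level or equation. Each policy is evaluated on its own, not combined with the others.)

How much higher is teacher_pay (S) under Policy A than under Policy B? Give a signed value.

Policy A (A := 170, V := -23):
  A = 170
  V = -23
  S = 259 − 4·170 + 4·(-23) = -513
Policy B (A := 208, V := 171):
  A = 208
  V = 171
  S = 259 − 4·208 + 4·171 = 111
S: -513 − 111 = -624

-624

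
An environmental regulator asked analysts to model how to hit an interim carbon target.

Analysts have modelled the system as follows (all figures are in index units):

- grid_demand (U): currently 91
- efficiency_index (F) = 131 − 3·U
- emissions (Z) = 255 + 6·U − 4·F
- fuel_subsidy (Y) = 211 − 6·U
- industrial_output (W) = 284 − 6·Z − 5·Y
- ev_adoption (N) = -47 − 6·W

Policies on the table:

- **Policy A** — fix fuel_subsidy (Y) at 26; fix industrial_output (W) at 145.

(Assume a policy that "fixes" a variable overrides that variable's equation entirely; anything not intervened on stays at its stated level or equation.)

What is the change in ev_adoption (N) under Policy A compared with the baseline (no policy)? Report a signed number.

Baseline:
  U = 91
  F = 131 − 3·91 = -142
  Z = 255 + 6·91 − 4·(-142) = 1369
  Y = 211 − 6·91 = -335
  W = 284 − 6·1369 − 5·(-335) = -6255
  N = -47 − 6·(-6255) = 37483
Policy A (Y := 26, W := 145):
  U = 91
  F = 131 − 3·91 = -142
  Z = 255 + 6·91 − 4·(-142) = 1369
  Y = 26
  W = 145
  N = -47 − 6·145 = -917
Change in N: -917 − 37483 = -38400

-38400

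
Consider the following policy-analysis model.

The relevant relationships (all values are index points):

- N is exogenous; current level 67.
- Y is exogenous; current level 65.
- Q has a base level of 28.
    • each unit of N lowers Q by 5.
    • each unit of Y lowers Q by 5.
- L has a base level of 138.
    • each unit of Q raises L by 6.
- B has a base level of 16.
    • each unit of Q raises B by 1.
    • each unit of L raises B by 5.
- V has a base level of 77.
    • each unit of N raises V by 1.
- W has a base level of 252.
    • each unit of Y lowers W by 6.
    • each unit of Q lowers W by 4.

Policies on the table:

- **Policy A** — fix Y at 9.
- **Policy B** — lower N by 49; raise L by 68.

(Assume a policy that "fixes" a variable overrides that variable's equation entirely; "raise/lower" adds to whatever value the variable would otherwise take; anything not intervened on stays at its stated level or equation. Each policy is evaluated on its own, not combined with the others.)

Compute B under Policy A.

-10206

Policy A (Y := 9):
  N = 67
  Y = 9
  Q = 28 − 5·67 − 5·9 = -352
  L = 138 + 6·(-352) = -1974
  B = 16 + (-352) + 5·(-1974) = -10206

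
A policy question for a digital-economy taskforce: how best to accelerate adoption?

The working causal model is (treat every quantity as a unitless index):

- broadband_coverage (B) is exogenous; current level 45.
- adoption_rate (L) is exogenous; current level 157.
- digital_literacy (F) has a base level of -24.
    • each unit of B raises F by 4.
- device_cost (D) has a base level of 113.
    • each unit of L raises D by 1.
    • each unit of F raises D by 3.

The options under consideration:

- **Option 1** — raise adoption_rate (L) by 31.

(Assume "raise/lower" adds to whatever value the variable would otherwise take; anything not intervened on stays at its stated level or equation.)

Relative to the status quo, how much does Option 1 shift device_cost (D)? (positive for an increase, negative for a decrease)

Baseline:
  B = 45
  L = 157
  F = -24 + 4·45 = 156
  D = 113 + 157 + 3·156 = 738
Option 1 (L + 31):
  B = 45
  L = 157 + 31 = 188
  F = -24 + 4·45 = 156
  D = 113 + 188 + 3·156 = 769
Change in D: 769 − 738 = 31

31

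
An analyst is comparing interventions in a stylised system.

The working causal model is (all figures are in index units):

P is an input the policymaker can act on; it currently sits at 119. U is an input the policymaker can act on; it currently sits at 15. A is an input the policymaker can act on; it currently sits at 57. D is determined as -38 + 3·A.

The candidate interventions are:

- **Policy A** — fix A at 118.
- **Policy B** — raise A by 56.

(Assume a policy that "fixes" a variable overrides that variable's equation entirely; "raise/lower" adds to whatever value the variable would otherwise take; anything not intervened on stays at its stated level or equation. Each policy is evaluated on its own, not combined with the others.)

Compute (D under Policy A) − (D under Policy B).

15

Policy A (A := 118):
  A = 118
  D = -38 + 3·118 = 316
Policy B (A + 56):
  A = 57 + 56 = 113
  D = -38 + 3·113 = 301
D: 316 − 301 = 15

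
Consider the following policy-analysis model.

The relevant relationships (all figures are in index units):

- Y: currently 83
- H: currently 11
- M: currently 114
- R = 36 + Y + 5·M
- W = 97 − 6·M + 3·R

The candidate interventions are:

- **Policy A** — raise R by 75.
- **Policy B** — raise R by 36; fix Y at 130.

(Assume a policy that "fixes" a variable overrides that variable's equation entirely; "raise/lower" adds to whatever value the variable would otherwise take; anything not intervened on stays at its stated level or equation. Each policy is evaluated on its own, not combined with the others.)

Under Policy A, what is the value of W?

1705

Policy A (R + 75):
  Y = 83
  M = 114
  R = 36 + 83 + 5·114 (+75 from intervention) = 764
  W = 97 − 6·114 + 3·764 = 1705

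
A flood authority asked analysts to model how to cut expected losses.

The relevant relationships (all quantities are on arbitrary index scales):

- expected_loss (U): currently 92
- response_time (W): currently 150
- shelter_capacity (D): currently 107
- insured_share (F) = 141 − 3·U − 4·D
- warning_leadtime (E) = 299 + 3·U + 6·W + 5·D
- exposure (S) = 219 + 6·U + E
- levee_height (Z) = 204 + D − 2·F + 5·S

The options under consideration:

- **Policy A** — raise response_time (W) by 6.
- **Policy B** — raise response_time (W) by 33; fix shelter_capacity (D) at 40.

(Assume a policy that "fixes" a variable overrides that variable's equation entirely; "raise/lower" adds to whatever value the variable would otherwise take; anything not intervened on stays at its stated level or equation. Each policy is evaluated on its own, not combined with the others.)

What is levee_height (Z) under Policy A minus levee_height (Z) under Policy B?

Policy A (W + 6):
  U = 92
  W = 150 + 6 = 156
  D = 107
  F = 141 − 3·92 − 4·107 = -563
  E = 299 + 3·92 + 6·156 + 5·107 = 2046
  S = 219 + 6·92 + 2046 = 2817
  Z = 204 + 107 − 2·(-563) + 5·2817 = 15522
Policy B (W + 33, D := 40):
  U = 92
  W = 150 + 33 = 183
  D = 40
  F = 141 − 3·92 − 4·40 = -295
  E = 299 + 3·92 + 6·183 + 5·40 = 1873
  S = 219 + 6·92 + 1873 = 2644
  Z = 204 + 40 − 2·(-295) + 5·2644 = 14054
Z: 15522 − 14054 = 1468

1468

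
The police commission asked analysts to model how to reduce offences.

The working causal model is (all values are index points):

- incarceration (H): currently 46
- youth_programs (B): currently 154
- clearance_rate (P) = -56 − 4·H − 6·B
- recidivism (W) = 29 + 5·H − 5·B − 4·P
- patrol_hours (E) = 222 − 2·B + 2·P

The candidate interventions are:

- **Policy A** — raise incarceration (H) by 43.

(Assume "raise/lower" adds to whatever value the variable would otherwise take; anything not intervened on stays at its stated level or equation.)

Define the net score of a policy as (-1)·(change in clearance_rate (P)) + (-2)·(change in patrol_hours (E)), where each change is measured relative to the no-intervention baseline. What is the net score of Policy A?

Baseline:
  H = 46
  B = 154
  P = -56 − 4·46 − 6·154 = -1164
  E = 222 − 2·154 + 2·(-1164) = -2414
Policy A (H + 43):
  H = 46 + 43 = 89
  B = 154
  P = -56 − 4·89 − 6·154 = -1336
  E = 222 − 2·154 + 2·(-1336) = -2758
ΔP = -1336 − (-1164) = -172; ΔE = -2758 − (-2414) = -344
Score = (-1)·(-172) + (-2)·(-344) = 860

860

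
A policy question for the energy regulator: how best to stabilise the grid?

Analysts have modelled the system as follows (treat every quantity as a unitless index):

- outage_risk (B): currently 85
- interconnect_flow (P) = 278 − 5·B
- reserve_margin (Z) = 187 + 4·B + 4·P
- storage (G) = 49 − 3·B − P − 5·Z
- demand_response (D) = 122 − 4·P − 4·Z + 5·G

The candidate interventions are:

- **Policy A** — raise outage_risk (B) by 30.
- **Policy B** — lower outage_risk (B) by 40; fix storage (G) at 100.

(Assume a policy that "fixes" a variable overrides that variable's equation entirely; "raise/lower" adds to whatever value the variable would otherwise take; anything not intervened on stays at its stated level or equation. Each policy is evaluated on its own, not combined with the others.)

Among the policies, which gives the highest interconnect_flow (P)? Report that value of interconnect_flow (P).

53

Policy A (B + 30):
  B = 85 + 30 = 115
  P = 278 − 5·115 = -297
Policy B (B − 40, G := 100):
  B = 85 − 40 = 45
  P = 278 − 5·45 = 53
Comparing — Policy A: P=-297, Policy B: P=53. Highest is 53 (Policy B).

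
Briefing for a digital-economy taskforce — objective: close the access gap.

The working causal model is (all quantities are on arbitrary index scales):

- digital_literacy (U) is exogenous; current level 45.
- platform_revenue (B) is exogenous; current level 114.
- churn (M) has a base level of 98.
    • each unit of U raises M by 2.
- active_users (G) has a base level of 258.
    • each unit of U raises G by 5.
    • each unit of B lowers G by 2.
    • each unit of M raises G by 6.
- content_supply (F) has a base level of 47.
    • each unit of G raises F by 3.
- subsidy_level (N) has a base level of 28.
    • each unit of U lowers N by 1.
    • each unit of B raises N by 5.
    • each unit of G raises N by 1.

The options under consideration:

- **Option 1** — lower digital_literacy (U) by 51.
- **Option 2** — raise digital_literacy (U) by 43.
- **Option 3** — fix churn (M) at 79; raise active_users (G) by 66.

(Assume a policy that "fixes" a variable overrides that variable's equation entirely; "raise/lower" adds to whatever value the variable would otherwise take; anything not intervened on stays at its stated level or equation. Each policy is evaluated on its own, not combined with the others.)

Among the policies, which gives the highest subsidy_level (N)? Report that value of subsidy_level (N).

2624

Option 1 (U − 51):
  U = 45 − 51 = -6
  B = 114
  M = 98 + 2·(-6) = 86
  G = 258 + 5·(-6) − 2·114 + 6·86 = 516
  N = 28 − (-6) + 5·114 + 516 = 1120
Option 2 (U + 43):
  U = 45 + 43 = 88
  B = 114
  M = 98 + 2·88 = 274
  G = 258 + 5·88 − 2·114 + 6·274 = 2114
  N = 28 − 88 + 5·114 + 2114 = 2624
Option 3 (M := 79, G + 66):
  U = 45
  B = 114
  M = 79
  G = 258 + 5·45 − 2·114 + 6·79 (+66 from intervention) = 795
  N = 28 − 45 + 5·114 + 795 = 1348
Comparing — Option 1: N=1120, Option 2: N=2624, Option 3: N=1348. Highest is 2624 (Option 2).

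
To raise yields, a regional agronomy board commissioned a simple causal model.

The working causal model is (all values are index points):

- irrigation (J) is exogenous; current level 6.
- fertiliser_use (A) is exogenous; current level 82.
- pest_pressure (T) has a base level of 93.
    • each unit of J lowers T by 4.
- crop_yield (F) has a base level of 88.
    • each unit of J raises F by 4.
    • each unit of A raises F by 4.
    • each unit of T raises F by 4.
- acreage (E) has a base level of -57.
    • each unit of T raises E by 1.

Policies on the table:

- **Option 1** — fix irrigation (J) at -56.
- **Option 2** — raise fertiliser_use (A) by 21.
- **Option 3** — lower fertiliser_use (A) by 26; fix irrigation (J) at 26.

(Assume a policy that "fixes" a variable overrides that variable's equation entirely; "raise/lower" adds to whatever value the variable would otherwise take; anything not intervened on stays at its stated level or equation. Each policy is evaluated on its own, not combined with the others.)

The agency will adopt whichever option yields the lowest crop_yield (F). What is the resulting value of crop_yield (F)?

Option 1 (J := -56):
  J = -56
  A = 82
  T = 93 − 4·(-56) = 317
  F = 88 + 4·(-56) + 4·82 + 4·317 = 1460
Option 2 (A + 21):
  J = 6
  A = 82 + 21 = 103
  T = 93 − 4·6 = 69
  F = 88 + 4·6 + 4·103 + 4·69 = 800
Option 3 (A − 26, J := 26):
  J = 26
  A = 82 − 26 = 56
  T = 93 − 4·26 = -11
  F = 88 + 4·26 + 4·56 + 4·(-11) = 372
Comparing — Option 1: F=1460, Option 2: F=800, Option 3: F=372. Lowest is 372 (Option 3).

372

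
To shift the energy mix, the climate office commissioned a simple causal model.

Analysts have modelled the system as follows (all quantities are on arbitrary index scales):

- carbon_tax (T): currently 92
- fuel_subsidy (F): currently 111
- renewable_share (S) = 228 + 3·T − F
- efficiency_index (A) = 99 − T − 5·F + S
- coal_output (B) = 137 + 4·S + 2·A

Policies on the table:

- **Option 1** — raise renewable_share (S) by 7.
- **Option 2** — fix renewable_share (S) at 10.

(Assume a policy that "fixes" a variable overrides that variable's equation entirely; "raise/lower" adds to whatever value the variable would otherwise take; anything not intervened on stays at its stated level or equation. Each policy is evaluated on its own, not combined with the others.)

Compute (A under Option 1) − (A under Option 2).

Option 1 (S + 7):
  T = 92
  F = 111
  S = 228 + 3·92 − 111 (+7 from intervention) = 400
  A = 99 − 92 − 5·111 + 400 = -148
Option 2 (S := 10):
  T = 92
  F = 111
  S = 10
  A = 99 − 92 − 5·111 + 10 = -538
A: -148 − (-538) = 390

390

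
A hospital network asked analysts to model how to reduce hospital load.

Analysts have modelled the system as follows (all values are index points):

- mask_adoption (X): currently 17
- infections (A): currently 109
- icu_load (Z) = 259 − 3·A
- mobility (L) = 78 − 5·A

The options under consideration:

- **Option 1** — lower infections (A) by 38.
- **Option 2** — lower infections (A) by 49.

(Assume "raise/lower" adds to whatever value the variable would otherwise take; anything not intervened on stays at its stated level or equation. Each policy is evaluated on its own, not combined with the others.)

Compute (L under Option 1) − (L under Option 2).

Option 1 (A − 38):
  A = 109 − 38 = 71
  L = 78 − 5·71 = -277
Option 2 (A − 49):
  A = 109 − 49 = 60
  L = 78 − 5·60 = -222
L: -277 − (-222) = -55

-55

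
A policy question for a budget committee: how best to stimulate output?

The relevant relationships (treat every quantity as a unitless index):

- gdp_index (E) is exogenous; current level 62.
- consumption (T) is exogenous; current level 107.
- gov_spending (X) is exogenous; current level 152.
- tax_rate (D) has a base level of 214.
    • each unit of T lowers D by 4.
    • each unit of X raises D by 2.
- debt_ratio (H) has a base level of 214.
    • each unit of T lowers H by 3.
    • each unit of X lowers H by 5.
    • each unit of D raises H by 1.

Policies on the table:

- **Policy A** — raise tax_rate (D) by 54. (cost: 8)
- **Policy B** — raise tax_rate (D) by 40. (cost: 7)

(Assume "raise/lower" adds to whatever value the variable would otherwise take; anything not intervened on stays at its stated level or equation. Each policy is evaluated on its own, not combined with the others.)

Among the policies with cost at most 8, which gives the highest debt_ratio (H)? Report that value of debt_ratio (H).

Policy A (D + 54):
  T = 107
  X = 152
  D = 214 − 4·107 + 2·152 (+54 from intervention) = 144
  H = 214 − 3·107 − 5·152 + 144 = -723
Policy B (D + 40):
  T = 107
  X = 152
  D = 214 − 4·107 + 2·152 (+40 from intervention) = 130
  H = 214 − 3·107 − 5·152 + 130 = -737
Comparing — Policy A: H=-723, Policy B: H=-737. Highest is -723 (Policy A).

-723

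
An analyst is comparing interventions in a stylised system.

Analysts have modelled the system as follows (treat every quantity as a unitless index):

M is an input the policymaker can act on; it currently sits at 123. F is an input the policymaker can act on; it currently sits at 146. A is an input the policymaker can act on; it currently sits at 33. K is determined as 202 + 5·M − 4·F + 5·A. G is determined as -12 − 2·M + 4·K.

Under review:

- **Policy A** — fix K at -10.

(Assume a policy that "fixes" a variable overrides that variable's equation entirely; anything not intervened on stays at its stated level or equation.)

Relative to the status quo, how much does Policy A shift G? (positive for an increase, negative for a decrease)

Baseline:
  M = 123
  F = 146
  A = 33
  K = 202 + 5·123 − 4·146 + 5·33 = 398
  G = -12 − 2·123 + 4·398 = 1334
Policy A (K := -10):
  M = 123
  F = 146
  A = 33
  K = -10
  G = -12 − 2·123 + 4·(-10) = -298
Change in G: -298 − 1334 = -1632

-1632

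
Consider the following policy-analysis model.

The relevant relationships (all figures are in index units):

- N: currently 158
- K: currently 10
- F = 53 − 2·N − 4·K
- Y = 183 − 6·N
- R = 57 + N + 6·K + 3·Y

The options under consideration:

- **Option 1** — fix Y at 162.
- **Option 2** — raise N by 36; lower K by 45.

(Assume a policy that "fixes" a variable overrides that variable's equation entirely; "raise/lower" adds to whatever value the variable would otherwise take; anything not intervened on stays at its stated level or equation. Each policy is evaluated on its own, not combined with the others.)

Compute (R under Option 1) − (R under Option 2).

3663

Option 1 (Y := 162):
  N = 158
  K = 10
  Y = 162
  R = 57 + 158 + 6·10 + 3·162 = 761
Option 2 (N + 36, K − 45):
  N = 158 + 36 = 194
  K = 10 − 45 = -35
  Y = 183 − 6·194 = -981
  R = 57 + 194 + 6·(-35) + 3·(-981) = -2902
R: 761 − (-2902) = 3663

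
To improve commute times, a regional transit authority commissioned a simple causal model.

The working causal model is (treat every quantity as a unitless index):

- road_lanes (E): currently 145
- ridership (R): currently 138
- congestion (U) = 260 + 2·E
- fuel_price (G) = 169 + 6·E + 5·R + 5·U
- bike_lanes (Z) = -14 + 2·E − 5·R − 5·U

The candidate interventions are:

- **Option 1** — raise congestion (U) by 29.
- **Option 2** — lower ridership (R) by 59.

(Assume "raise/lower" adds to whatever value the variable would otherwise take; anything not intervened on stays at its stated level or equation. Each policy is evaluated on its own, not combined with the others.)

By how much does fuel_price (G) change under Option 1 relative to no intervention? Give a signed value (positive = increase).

145

Baseline:
  E = 145
  R = 138
  U = 260 + 2·145 = 550
  G = 169 + 6·145 + 5·138 + 5·550 = 4479
Option 1 (U + 29):
  E = 145
  R = 138
  U = 260 + 2·145 (+29 from intervention) = 579
  G = 169 + 6·145 + 5·138 + 5·579 = 4624
Change in G: 4624 − 4479 = 145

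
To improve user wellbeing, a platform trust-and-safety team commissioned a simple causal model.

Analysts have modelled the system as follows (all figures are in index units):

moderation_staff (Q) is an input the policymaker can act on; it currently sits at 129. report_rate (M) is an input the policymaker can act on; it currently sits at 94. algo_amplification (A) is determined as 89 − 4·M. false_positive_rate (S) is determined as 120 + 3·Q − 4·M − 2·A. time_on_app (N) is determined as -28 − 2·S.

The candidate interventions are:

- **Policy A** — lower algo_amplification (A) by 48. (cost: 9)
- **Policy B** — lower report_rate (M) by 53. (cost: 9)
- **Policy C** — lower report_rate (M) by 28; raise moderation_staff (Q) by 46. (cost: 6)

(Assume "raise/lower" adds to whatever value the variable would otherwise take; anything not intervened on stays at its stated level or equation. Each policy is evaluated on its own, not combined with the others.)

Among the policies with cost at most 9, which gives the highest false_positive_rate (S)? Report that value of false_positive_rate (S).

801

Policy A (A − 48):
  Q = 129
  M = 94
  A = 89 − 4·94 (−48 from intervention) = -335
  S = 120 + 3·129 − 4·94 − 2·(-335) = 801
Policy B (M − 53):
  Q = 129
  M = 94 − 53 = 41
  A = 89 − 4·41 = -75
  S = 120 + 3·129 − 4·41 − 2·(-75) = 493
Policy C (M − 28, Q + 46):
  Q = 129 + 46 = 175
  M = 94 − 28 = 66
  A = 89 − 4·66 = -175
  S = 120 + 3·175 − 4·66 − 2·(-175) = 731
Comparing — Policy A: S=801, Policy B: S=493, Policy C: S=731. Highest is 801 (Policy A).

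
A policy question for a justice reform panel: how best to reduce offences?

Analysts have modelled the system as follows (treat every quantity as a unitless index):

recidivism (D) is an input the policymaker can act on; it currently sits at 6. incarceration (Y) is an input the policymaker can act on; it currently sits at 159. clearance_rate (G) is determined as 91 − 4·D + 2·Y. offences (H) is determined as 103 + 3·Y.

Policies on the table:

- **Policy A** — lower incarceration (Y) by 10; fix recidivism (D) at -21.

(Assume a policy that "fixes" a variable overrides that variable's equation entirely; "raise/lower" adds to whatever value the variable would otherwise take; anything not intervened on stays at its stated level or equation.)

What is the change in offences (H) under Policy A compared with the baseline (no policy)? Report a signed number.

Baseline:
  Y = 159
  H = 103 + 3·159 = 580
Policy A (Y − 10, D := -21):
  Y = 159 − 10 = 149
  H = 103 + 3·149 = 550
Change in H: 550 − 580 = -30

-30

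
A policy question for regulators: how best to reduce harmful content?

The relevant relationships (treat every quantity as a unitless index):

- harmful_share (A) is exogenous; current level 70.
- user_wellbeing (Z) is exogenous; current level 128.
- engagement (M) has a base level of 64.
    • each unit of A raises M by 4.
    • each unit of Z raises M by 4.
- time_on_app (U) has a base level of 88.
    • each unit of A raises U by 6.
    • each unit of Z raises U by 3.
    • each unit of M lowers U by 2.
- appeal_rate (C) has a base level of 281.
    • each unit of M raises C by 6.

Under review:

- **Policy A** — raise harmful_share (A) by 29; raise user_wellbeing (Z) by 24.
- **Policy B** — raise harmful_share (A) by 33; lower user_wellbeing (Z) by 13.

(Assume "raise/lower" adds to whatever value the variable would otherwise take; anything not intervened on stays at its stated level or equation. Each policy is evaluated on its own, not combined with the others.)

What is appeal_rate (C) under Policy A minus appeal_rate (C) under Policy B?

Policy A (A + 29, Z + 24):
  A = 70 + 29 = 99
  Z = 128 + 24 = 152
  M = 64 + 4·99 + 4·152 = 1068
  C = 281 + 6·1068 = 6689
Policy B (A + 33, Z − 13):
  A = 70 + 33 = 103
  Z = 128 − 13 = 115
  M = 64 + 4·103 + 4·115 = 936
  C = 281 + 6·936 = 5897
C: 6689 − 5897 = 792

792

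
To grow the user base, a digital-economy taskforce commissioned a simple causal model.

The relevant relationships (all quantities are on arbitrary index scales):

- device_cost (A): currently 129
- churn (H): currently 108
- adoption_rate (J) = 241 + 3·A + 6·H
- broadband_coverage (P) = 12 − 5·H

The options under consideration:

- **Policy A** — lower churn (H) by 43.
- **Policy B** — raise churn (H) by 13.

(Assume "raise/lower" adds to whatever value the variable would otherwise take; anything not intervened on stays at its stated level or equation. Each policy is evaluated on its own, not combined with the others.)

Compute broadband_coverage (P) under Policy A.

-313

Policy A (H − 43):
  H = 108 − 43 = 65
  P = 12 − 5·65 = -313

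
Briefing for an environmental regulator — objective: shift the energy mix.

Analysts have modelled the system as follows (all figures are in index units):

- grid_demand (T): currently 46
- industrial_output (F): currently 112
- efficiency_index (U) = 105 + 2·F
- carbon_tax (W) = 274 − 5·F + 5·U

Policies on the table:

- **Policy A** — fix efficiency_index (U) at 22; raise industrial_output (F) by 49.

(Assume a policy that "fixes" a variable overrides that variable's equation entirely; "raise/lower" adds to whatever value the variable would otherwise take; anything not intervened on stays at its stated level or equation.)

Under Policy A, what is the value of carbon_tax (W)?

-421

Policy A (U := 22, F + 49):
  F = 112 + 49 = 161
  U = 22
  W = 274 − 5·161 + 5·22 = -421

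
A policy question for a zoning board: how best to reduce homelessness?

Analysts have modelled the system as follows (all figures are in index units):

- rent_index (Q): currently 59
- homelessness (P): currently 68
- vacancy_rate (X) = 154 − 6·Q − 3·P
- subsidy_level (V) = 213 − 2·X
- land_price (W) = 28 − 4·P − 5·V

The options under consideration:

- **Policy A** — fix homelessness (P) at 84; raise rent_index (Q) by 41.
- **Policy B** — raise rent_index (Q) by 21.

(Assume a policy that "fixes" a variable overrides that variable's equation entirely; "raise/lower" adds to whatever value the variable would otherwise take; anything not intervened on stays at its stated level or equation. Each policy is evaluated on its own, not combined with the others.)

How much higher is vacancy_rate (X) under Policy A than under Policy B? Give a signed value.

Policy A (P := 84, Q + 41):
  Q = 59 + 41 = 100
  P = 84
  X = 154 − 6·100 − 3·84 = -698
Policy B (Q + 21):
  Q = 59 + 21 = 80
  P = 68
  X = 154 − 6·80 − 3·68 = -530
X: -698 − (-530) = -168

-168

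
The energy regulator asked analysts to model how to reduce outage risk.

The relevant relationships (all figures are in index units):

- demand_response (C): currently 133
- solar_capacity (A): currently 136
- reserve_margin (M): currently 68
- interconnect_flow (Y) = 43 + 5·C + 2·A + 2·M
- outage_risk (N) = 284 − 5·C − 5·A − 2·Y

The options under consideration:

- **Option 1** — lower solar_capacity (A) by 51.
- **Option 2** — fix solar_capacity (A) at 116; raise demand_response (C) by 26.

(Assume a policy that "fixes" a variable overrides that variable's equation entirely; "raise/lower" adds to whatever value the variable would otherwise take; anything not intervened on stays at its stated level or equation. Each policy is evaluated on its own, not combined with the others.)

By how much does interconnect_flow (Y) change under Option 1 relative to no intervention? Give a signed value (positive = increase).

-102

Baseline:
  C = 133
  A = 136
  M = 68
  Y = 43 + 5·133 + 2·136 + 2·68 = 1116
Option 1 (A − 51):
  C = 133
  A = 136 − 51 = 85
  M = 68
  Y = 43 + 5·133 + 2·85 + 2·68 = 1014
Change in Y: 1014 − 1116 = -102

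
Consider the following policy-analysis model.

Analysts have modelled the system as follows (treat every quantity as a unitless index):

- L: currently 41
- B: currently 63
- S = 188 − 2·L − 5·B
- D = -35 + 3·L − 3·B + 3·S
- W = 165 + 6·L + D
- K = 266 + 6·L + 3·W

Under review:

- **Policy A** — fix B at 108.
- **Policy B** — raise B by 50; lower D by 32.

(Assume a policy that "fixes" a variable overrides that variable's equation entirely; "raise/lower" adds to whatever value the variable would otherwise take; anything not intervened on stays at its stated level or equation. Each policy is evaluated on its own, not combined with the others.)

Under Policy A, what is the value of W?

Policy A (B := 108):
  L = 41
  B = 108
  S = 188 − 2·41 − 5·108 = -434
  D = -35 + 3·41 − 3·108 + 3·(-434) = -1538
  W = 165 + 6·41 + (-1538) = -1127

-1127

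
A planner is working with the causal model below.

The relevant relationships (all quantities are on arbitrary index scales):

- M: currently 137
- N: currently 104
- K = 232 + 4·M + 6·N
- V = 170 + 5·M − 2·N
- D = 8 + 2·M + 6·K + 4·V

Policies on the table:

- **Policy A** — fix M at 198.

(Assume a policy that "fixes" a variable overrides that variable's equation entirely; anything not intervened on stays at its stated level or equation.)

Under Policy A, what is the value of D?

14100

Policy A (M := 198):
  M = 198
  N = 104
  K = 232 + 4·198 + 6·104 = 1648
  V = 170 + 5·198 − 2·104 = 952
  D = 8 + 2·198 + 6·1648 + 4·952 = 14100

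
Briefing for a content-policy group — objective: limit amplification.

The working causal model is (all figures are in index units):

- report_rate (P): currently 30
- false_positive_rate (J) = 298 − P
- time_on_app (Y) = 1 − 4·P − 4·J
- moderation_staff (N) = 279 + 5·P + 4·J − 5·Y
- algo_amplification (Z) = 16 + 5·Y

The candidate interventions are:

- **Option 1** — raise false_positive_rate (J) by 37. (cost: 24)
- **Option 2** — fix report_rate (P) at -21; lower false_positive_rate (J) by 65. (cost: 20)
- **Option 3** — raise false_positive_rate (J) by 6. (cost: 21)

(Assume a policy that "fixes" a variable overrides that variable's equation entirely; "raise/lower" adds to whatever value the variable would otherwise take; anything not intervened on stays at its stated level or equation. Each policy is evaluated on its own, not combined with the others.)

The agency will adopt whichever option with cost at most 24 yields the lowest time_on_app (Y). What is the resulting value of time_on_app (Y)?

Option 1 (J + 37):
  P = 30
  J = 298 − 30 (+37 from intervention) = 305
  Y = 1 − 4·30 − 4·305 = -1339
Option 2 (P := -21, J − 65):
  P = -21
  J = 298 − (-21) (−65 from intervention) = 254
  Y = 1 − 4·(-21) − 4·254 = -931
Option 3 (J + 6):
  P = 30
  J = 298 − 30 (+6 from intervention) = 274
  Y = 1 − 4·30 − 4·274 = -1215
Comparing — Option 1: Y=-1339, Option 2: Y=-931, Option 3: Y=-1215. Lowest is -1339 (Option 1).

-1339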